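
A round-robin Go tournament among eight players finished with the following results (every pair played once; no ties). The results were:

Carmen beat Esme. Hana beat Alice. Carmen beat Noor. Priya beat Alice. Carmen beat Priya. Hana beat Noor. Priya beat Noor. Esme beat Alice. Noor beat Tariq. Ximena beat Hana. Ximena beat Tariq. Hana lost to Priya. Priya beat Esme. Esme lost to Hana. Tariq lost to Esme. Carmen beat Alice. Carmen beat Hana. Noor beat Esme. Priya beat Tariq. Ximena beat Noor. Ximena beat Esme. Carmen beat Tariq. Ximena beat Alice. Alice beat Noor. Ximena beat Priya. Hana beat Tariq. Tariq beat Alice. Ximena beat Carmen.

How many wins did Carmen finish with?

Carmen's results: beat Esme, Noor, Priya, Alice, Tariq, Hana; lost to Ximena.
That is 6 wins.

6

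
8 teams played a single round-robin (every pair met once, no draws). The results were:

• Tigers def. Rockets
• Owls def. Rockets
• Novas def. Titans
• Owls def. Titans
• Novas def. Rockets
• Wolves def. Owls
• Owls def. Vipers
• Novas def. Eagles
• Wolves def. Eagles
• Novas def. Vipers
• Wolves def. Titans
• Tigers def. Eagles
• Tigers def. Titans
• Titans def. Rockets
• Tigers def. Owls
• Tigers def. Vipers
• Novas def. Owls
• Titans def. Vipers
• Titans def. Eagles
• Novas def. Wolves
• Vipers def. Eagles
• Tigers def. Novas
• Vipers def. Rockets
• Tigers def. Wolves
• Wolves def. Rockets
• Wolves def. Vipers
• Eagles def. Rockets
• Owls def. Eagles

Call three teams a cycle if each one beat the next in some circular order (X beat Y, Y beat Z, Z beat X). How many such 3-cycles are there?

Win totals: Rockets 0, Owls 4, Novas 6, Wolves 5, Titans 3, Tigers 7, Vipers 2, Eagles 1.
A team with w wins dominates both others in C(w,2) triples; summing gives 0 + 6 + 15 + 10 + 3 + 21 + 1 + 0 = 56 transitive triples.
Total triples C(8,3) = 56, so cyclic triples = 56 − 56 = 0.

0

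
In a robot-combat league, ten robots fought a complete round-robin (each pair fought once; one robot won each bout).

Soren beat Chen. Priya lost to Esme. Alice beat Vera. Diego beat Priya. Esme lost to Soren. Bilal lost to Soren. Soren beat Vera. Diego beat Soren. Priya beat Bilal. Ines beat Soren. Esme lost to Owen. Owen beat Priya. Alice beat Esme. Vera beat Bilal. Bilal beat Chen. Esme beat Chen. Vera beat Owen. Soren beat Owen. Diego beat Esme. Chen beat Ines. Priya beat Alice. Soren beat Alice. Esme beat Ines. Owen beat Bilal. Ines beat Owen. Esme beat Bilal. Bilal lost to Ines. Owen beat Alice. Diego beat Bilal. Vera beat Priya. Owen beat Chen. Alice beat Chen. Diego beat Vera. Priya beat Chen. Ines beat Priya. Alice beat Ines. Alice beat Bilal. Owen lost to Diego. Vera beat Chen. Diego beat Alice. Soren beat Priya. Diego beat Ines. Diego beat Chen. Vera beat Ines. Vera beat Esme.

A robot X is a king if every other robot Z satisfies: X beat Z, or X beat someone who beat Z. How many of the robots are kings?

1

Chen cannot reach Esme, Alice, Vera, Diego in two steps.
Esme cannot reach Vera, Diego in two steps.
Bilal cannot reach Esme, Alice, Vera, Owen, Diego, Soren, Priya in two steps.
Alice cannot reach Diego in two steps.
Vera cannot reach Diego in two steps.
Owen cannot reach Diego, Soren in two steps.
Diego reaches everyone (king).
Soren cannot reach Diego in two steps.
Ines cannot reach Diego in two steps.
Priya cannot reach Owen, Diego, Soren in two steps.
Kings: Diego — 1.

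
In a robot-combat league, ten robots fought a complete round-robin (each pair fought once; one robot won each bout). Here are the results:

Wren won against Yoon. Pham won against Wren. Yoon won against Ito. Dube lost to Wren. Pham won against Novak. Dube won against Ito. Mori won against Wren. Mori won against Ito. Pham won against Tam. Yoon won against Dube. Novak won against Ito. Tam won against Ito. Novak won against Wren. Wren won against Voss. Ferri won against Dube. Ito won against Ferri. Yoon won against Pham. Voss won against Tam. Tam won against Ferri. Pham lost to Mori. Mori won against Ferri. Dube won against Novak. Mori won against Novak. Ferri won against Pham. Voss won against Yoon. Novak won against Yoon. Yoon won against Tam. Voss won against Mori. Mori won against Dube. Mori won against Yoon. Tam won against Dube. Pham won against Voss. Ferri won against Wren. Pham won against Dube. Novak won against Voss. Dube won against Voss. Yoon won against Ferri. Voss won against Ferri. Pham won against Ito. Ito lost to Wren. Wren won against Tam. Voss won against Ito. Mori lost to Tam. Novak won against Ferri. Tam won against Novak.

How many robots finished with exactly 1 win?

1

Win totals: Ferri 3, Mori 7, Voss 5, Pham 6, Novak 5, Wren 5, Yoon 5, Dube 3, Ito 1, Tam 5.
Exactly 1: Ito — 1 robot.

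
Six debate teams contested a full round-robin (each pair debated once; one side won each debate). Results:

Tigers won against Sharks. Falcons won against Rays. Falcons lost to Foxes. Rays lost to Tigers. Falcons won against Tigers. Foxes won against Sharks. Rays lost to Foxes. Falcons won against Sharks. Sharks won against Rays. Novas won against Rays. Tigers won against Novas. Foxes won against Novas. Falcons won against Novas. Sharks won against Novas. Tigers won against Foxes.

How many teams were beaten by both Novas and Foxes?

1

Novas beat: Rays.
Foxes beat: Sharks, Rays, Falcons, Novas.
Both beat: Rays — 1.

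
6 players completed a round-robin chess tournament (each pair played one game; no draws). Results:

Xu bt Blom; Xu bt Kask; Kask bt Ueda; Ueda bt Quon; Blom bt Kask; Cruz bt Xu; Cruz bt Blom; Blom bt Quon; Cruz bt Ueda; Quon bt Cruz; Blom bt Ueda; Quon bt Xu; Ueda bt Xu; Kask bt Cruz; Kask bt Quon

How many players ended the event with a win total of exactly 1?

Win totals: Ueda 2, Xu 2, Cruz 3, Blom 3, Kask 3, Quon 2.
No player has exactly 1 wins.

0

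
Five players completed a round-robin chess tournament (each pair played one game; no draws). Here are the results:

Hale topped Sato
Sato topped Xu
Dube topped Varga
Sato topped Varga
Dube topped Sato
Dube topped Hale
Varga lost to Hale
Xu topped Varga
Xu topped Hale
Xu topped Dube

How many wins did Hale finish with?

Hale's results: beat Varga, Sato; lost to Xu, Dube.
That is 2 wins.

2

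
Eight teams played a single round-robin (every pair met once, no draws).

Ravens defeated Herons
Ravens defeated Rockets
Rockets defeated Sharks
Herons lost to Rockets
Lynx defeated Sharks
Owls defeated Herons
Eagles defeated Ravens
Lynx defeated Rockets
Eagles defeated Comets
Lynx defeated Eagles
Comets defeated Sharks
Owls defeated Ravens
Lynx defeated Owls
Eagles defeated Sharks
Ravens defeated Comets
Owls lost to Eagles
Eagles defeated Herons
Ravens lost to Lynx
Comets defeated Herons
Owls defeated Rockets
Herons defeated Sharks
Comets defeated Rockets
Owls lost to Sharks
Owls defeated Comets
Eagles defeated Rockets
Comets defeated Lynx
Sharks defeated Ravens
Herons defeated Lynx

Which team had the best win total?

Eagles

Win totals: Comets 4, Sharks 2, Herons 2, Ravens 3, Owls 4, Eagles 6, Rockets 2, Lynx 5.
Eagles leads with 6 wins (next highest: 5).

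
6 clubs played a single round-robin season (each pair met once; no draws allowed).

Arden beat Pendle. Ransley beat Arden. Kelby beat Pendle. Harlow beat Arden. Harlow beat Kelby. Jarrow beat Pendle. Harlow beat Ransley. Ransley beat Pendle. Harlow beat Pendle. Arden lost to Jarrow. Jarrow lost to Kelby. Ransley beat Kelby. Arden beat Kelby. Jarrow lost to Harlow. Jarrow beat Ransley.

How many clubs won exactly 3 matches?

2

Win totals: Kelby 2, Pendle 0, Harlow 5, Jarrow 3, Ransley 3, Arden 2.
Exactly 3: Jarrow, Ransley — 2 clubs.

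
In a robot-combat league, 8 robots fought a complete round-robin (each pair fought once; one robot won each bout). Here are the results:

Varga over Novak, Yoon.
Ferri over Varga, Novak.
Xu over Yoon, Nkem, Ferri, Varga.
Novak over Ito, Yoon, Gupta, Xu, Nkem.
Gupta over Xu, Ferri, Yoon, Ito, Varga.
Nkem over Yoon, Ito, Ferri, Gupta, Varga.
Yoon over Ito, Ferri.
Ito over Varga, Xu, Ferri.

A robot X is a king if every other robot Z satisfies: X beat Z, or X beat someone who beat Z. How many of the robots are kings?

Varga reaches everyone (king).
Ferri reaches everyone (king).
Ito cannot reach Gupta in two steps.
Novak reaches everyone (king).
Yoon cannot reach Nkem, Gupta in two steps.
Xu reaches everyone (king).
Nkem reaches everyone (king).
Gupta reaches everyone (king).
Kings: Varga, Ferri, Novak, Xu, Nkem, Gupta — 6.

6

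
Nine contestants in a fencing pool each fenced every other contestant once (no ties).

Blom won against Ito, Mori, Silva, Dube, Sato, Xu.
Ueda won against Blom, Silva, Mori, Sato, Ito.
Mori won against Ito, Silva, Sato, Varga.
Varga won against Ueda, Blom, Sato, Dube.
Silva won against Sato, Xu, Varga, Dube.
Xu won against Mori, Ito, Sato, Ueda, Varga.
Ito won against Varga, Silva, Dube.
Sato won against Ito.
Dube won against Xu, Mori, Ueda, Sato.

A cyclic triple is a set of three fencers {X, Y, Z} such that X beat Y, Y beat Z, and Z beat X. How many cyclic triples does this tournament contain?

Win totals: Sato 1, Mori 4, Ueda 5, Ito 3, Dube 4, Varga 4, Silva 4, Xu 5, Blom 6.
A fencer with w wins dominates both others in C(w,2) triples; summing gives 0 + 6 + 10 + 3 + 6 + 6 + 6 + 10 + 15 = 62 transitive triples.
Total triples C(9,3) = 84, so cyclic triples = 84 − 62 = 22.

22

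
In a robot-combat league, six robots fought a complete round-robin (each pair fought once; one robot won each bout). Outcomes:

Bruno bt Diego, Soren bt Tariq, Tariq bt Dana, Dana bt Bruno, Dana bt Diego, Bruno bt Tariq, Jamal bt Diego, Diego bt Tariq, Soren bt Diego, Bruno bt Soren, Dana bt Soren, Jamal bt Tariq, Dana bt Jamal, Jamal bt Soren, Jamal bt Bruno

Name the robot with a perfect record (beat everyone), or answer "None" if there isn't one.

Highest win total is Jamal with 4 (out of 5 possible).
Jamal lost to Dana, so no robot went undefeated.

None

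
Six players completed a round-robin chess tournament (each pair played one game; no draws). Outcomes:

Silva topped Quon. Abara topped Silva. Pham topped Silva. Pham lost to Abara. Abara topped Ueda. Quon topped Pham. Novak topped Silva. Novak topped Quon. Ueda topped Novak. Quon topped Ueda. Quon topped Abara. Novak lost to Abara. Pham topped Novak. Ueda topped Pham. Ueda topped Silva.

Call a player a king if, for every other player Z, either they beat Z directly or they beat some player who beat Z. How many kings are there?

3

Silva cannot reach Novak in two steps.
Pham cannot reach Abara, Ueda in two steps.
Novak reaches everyone (king).
Abara reaches everyone (king).
Ueda cannot reach Abara in two steps.
Quon reaches everyone (king).
Kings: Novak, Abara, Quon — 3.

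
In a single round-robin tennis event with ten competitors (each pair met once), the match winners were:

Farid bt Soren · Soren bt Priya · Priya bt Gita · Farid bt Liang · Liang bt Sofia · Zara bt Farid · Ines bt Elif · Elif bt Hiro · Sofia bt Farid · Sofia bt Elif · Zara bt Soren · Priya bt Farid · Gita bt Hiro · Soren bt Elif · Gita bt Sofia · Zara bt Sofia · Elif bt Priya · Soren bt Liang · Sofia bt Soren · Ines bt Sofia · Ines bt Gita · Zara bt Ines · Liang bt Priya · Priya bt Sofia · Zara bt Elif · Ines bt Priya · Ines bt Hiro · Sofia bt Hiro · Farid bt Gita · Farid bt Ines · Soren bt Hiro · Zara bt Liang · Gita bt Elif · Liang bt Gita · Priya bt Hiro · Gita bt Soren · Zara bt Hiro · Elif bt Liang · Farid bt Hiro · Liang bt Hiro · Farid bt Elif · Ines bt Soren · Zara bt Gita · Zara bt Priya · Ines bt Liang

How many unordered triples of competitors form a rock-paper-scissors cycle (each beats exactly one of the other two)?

15

Win totals: Hiro 0, Zara 9, Soren 4, Sofia 4, Elif 3, Farid 6, Ines 7, Gita 4, Priya 4, Liang 4.
A competitor with w wins dominates both others in C(w,2) triples; summing gives 0 + 36 + 6 + 6 + 3 + 15 + 21 + 6 + 6 + 6 = 105 transitive triples.
Total triples C(10,3) = 120, so cyclic triples = 120 − 105 = 15.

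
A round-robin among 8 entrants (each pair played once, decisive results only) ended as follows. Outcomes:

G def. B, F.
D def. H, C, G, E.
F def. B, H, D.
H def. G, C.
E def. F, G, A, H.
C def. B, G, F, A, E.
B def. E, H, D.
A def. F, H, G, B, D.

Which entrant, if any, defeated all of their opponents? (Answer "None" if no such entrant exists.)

Highest win total is C with 5 (out of 7 possible).
C lost to D, H, so no entrant went undefeated.

None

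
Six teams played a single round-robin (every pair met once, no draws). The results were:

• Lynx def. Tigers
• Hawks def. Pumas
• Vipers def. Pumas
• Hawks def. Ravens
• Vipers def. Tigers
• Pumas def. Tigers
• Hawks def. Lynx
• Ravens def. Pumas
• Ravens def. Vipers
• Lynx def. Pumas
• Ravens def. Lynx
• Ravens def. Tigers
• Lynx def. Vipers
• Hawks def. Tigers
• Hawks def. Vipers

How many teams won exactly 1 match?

1

Win totals: Tigers 0, Hawks 5, Ravens 4, Pumas 1, Vipers 2, Lynx 3.
Exactly 1: Pumas — 1 team.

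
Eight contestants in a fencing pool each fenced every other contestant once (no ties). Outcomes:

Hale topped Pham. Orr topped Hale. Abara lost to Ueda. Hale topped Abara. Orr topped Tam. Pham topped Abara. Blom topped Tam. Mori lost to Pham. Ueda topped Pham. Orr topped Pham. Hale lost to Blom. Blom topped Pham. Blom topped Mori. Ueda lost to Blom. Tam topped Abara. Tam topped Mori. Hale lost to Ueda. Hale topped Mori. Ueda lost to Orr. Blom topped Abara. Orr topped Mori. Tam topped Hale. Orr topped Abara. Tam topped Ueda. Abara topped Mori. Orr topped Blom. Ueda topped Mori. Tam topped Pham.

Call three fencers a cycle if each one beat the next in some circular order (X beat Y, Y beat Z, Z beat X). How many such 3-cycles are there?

0

Win totals: Pham 2, Mori 0, Abara 1, Tam 5, Blom 6, Hale 3, Ueda 4, Orr 7.
A fencer with w wins dominates both others in C(w,2) triples; summing gives 1 + 0 + 0 + 10 + 15 + 3 + 6 + 21 = 56 transitive triples.
Total triples C(8,3) = 56, so cyclic triples = 56 − 56 = 0.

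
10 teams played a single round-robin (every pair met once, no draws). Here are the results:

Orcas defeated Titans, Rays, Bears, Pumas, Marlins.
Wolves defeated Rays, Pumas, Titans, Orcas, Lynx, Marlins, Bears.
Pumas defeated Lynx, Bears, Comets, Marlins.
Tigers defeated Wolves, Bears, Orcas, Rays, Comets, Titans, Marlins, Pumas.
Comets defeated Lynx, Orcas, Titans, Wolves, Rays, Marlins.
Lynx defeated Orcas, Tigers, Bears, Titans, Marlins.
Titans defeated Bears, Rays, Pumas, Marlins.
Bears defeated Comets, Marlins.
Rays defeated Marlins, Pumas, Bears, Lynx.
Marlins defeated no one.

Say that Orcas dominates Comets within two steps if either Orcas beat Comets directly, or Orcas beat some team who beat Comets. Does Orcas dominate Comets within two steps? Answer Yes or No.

Orcas did not beat Comets directly.
Orcas beat Rays, Pumas, Bears, Titans, Marlins. Of those, Pumas beat Comets.

Yes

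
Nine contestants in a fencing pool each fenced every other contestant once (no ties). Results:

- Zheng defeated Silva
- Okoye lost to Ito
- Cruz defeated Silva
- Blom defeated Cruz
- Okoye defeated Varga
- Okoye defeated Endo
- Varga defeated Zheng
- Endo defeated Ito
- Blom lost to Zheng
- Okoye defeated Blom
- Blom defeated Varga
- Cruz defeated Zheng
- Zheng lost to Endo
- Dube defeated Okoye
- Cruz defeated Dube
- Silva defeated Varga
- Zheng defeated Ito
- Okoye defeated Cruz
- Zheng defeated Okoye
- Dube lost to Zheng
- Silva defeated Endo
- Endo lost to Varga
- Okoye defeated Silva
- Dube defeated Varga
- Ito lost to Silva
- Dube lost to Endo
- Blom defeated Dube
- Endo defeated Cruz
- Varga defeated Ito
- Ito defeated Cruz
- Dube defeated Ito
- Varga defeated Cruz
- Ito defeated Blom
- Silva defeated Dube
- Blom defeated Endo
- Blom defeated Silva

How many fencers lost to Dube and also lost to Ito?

1

Dube beat: Varga, Ito, Okoye.
Ito beat: Blom, Cruz, Okoye.
Both beat: Okoye — 1.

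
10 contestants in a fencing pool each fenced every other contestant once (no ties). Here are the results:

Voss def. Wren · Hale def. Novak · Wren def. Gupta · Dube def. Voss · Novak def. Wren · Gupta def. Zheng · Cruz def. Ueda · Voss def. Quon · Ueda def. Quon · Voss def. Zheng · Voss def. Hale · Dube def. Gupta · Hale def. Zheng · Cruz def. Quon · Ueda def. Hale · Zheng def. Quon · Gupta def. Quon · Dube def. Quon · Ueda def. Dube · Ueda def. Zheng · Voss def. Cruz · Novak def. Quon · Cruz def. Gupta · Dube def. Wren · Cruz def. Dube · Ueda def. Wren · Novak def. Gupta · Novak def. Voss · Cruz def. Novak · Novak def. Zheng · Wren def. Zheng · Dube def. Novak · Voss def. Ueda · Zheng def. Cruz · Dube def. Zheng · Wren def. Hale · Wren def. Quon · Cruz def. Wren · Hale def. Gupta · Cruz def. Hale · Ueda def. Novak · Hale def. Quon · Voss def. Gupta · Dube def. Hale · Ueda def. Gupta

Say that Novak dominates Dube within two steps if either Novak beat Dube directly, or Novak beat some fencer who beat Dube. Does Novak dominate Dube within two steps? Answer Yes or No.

Novak did not beat Dube directly.
Novak beat Wren, Zheng, Quon, Voss, Gupta, but each of them lost to Dube. No two-step path.

No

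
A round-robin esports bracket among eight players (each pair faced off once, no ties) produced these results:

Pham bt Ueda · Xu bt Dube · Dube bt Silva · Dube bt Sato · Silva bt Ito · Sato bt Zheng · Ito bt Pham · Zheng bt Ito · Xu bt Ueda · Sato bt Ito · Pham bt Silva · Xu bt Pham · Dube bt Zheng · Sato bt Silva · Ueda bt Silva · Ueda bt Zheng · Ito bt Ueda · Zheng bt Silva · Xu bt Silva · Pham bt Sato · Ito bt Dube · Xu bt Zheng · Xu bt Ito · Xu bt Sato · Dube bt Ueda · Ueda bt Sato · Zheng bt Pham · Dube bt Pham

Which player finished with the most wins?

Xu

Win totals: Pham 3, Sato 3, Ito 3, Ueda 3, Dube 5, Xu 7, Silva 1, Zheng 3.
Xu leads with 7 wins (next highest: 5).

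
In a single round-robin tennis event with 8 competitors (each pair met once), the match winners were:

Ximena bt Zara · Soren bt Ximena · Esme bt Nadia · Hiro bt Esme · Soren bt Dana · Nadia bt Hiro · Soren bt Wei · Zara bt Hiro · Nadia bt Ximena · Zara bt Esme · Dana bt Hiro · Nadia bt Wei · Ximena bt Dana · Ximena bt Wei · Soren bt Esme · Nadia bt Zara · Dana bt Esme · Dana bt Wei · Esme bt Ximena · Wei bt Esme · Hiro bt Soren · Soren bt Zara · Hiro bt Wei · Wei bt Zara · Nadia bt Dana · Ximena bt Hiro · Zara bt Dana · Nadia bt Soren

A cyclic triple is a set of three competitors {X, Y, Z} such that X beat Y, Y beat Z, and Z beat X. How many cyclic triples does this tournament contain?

14

Win totals: Dana 3, Hiro 3, Esme 2, Ximena 4, Wei 2, Zara 3, Soren 5, Nadia 6.
A competitor with w wins dominates both others in C(w,2) triples; summing gives 3 + 3 + 1 + 6 + 1 + 3 + 10 + 15 = 42 transitive triples.
Total triples C(8,3) = 56, so cyclic triples = 56 − 42 = 14.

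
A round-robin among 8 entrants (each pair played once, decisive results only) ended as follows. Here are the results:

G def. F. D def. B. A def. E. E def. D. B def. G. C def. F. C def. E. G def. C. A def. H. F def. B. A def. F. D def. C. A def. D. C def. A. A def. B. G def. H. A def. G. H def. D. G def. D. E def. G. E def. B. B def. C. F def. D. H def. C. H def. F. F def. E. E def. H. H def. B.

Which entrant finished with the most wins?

Win totals: A 6, B 2, C 3, D 2, E 4, F 3, G 4, H 4.
A leads with 6 wins (next highest: 4).

A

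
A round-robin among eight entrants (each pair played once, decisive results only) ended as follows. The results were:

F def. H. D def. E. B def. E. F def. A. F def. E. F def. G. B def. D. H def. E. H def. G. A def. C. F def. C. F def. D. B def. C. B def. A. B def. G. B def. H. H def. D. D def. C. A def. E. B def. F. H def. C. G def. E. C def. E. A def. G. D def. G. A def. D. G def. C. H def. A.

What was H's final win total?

H's results: beat A, C, D, E, G; lost to B, F.
That is 5 wins.

5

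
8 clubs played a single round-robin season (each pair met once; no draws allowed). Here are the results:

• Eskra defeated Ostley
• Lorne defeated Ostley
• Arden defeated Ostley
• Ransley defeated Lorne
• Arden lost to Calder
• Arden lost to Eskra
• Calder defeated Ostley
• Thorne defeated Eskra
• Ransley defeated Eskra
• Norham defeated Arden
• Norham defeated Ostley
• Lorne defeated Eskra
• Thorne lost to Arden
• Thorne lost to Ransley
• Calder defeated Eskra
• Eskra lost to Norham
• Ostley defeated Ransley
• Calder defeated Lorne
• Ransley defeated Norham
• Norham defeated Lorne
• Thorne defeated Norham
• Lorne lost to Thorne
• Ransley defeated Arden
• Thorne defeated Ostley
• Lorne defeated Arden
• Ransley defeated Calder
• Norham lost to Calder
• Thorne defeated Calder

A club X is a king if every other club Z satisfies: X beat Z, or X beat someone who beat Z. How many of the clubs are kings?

Thorne reaches everyone (king).
Calder reaches everyone (king).
Eskra cannot reach Calder, Lorne, Norham in two steps.
Ransley reaches everyone (king).
Lorne cannot reach Calder, Norham in two steps.
Norham cannot reach Calder in two steps.
Ostley reaches everyone (king).
Arden reaches everyone (king).
Kings: Thorne, Calder, Ransley, Ostley, Arden — 5.

5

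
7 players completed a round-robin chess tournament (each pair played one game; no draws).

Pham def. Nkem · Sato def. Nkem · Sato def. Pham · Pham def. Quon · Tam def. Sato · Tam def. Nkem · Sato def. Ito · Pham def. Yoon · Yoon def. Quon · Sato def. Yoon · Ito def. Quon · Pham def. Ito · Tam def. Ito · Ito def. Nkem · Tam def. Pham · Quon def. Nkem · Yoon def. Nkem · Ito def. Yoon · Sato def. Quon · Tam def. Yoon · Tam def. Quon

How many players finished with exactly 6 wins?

Win totals: Tam 6, Yoon 2, Ito 3, Sato 5, Pham 4, Quon 1, Nkem 0.
Exactly 6: Tam — 1 player.

1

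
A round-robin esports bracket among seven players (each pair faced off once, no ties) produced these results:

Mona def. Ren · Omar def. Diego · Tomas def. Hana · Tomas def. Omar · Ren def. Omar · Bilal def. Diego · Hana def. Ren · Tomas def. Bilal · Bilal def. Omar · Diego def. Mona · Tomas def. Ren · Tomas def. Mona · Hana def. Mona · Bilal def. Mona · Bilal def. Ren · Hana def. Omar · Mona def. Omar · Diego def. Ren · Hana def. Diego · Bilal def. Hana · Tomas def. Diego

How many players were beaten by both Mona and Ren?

Mona beat: Ren, Omar.
Ren beat: Omar.
Both beat: Omar — 1.

1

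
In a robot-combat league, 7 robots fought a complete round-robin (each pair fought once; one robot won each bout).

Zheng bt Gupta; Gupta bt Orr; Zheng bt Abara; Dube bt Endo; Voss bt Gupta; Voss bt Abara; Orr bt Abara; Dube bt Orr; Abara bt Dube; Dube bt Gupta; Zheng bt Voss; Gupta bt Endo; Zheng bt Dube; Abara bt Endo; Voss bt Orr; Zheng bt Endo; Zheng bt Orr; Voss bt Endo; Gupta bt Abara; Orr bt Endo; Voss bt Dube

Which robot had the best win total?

Win totals: Endo 0, Abara 2, Dube 3, Gupta 3, Orr 2, Zheng 6, Voss 5.
Zheng leads with 6 wins (next highest: 5).

Zheng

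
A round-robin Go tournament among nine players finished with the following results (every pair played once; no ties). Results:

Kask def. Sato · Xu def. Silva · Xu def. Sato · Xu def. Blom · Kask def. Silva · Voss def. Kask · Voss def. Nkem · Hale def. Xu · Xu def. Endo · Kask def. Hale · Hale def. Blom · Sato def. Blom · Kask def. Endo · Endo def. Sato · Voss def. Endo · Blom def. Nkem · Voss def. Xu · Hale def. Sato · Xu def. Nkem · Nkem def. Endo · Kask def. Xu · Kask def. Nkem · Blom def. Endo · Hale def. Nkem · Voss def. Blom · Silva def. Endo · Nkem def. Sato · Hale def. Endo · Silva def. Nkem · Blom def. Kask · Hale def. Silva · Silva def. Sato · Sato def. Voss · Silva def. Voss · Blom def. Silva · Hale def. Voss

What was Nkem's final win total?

Nkem's results: beat Endo, Sato; lost to Blom, Voss, Hale, Silva, Xu, Kask.
That is 2 wins.

2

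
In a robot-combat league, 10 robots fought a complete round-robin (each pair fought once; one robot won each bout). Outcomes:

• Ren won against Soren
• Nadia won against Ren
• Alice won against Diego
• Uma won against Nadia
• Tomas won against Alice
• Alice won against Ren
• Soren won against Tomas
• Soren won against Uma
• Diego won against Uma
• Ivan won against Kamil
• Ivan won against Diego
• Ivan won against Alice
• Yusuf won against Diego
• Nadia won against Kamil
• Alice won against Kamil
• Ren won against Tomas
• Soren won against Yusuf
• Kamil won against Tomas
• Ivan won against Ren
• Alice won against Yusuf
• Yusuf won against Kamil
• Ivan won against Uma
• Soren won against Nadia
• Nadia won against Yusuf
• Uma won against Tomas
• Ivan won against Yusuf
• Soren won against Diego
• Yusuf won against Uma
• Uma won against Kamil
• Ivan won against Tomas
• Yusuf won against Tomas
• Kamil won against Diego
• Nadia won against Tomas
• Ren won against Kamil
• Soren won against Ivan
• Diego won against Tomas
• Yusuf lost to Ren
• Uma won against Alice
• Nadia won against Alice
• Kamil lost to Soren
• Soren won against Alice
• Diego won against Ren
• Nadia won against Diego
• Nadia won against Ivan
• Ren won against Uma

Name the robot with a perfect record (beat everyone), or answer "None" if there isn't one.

Highest win total is Soren with 8 (out of 9 possible).
Soren lost to Ren, so no robot went undefeated.

None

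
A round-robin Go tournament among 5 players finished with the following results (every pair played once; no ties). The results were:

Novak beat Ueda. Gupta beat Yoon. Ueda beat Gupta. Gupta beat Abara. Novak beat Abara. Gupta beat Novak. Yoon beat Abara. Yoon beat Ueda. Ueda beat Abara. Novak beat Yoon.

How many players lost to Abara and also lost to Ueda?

0

Abara beat: no one.
Ueda beat: Abara, Gupta.
No one was beaten by both.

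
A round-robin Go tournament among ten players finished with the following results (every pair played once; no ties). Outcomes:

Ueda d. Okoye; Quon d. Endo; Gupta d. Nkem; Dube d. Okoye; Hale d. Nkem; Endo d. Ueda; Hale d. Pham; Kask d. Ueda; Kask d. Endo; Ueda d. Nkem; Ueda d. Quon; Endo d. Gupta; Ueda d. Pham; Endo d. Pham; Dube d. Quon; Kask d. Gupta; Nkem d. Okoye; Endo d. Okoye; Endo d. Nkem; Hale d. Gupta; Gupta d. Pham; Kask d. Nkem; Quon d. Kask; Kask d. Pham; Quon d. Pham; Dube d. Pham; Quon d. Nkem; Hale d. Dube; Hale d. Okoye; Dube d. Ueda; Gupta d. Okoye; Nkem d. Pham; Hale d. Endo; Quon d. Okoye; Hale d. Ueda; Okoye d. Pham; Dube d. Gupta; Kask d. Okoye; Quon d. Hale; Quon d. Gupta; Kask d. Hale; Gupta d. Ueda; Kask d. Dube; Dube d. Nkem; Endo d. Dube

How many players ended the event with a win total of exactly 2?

1

Win totals: Gupta 4, Endo 6, Dube 6, Kask 8, Ueda 4, Pham 0, Nkem 2, Hale 7, Okoye 1, Quon 7.
Exactly 2: Nkem — 1 player.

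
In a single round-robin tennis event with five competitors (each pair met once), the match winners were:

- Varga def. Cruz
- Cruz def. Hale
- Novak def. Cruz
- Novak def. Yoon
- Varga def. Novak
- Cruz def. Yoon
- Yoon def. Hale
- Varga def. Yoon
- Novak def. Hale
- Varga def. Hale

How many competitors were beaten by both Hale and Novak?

Hale beat: no one.
Novak beat: Yoon, Cruz, Hale.
No one was beaten by both.

0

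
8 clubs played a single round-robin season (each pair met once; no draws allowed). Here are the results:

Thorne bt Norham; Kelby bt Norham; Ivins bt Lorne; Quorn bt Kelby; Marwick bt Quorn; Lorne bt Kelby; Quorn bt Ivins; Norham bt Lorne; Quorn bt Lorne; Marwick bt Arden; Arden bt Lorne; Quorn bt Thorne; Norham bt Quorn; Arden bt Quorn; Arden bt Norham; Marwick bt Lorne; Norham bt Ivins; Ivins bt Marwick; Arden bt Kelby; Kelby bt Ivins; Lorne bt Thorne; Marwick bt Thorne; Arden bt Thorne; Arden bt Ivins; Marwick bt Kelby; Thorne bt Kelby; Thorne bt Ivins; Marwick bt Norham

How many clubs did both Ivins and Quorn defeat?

Ivins beat: Marwick, Lorne.
Quorn beat: Kelby, Lorne, Ivins, Thorne.
Both beat: Lorne — 1.

1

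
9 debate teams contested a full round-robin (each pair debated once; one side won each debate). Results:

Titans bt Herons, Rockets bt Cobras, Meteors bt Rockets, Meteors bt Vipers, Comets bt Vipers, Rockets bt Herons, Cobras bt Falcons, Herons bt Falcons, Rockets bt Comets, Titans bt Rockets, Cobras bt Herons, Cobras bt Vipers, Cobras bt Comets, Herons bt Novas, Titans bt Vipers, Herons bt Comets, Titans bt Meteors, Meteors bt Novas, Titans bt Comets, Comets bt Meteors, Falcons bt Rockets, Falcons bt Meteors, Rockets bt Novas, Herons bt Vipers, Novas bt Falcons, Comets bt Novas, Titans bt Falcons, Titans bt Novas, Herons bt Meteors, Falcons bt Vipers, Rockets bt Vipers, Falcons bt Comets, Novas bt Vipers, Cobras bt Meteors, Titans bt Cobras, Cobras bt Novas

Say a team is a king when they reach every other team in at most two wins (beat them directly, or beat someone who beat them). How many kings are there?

1

Cobras cannot reach Titans in two steps.
Novas cannot reach Cobras, Titans, Herons in two steps.
Rockets cannot reach Titans in two steps.
Comets cannot reach Cobras, Titans, Herons in two steps.
Meteors cannot reach Titans in two steps.
Titans reaches everyone (king).
Herons cannot reach Cobras, Titans in two steps.
Falcons cannot reach Titans in two steps.
Vipers cannot reach Cobras, Novas, Rockets, Comets, Meteors, Titans, Herons, Falcons in two steps.
Kings: Titans — 1.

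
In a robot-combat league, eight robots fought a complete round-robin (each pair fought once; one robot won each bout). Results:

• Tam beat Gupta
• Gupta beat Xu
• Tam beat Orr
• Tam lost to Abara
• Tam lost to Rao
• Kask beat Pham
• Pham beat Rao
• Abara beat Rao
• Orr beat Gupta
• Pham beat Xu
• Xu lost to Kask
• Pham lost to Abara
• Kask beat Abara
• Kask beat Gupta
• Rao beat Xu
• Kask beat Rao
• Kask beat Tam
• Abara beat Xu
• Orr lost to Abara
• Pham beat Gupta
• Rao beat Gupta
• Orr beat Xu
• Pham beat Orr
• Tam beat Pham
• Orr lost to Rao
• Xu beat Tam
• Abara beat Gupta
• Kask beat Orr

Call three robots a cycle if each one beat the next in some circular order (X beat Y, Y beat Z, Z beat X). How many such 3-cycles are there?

Win totals: Pham 4, Tam 3, Xu 1, Abara 6, Kask 7, Orr 2, Gupta 1, Rao 4.
A robot with w wins dominates both others in C(w,2) triples; summing gives 6 + 3 + 0 + 15 + 21 + 1 + 0 + 6 = 52 transitive triples.
Total triples C(8,3) = 56, so cyclic triples = 56 − 52 = 4.

4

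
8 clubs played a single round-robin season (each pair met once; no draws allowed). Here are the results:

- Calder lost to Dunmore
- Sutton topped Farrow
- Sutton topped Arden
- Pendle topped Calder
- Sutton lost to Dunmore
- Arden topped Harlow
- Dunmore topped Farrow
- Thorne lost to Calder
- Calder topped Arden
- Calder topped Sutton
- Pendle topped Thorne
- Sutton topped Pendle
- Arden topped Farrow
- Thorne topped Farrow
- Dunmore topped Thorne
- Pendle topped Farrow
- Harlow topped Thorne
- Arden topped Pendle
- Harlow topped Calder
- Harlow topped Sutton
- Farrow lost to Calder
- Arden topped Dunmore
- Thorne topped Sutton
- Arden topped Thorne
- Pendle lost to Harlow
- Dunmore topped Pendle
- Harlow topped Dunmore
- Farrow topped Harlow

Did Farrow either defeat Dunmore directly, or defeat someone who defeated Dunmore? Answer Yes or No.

Yes

Farrow did not beat Dunmore directly.
Farrow beat Harlow. Of those, Harlow beat Dunmore.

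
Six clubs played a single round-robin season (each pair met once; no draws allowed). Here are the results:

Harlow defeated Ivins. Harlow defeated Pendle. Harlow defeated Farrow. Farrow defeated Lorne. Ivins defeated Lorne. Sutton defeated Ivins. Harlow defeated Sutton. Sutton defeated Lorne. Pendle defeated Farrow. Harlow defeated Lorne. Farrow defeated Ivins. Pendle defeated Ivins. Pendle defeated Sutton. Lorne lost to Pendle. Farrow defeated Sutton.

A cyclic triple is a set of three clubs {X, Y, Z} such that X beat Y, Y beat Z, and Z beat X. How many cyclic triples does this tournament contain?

0

Win totals: Ivins 1, Farrow 3, Sutton 2, Pendle 4, Harlow 5, Lorne 0.
A club with w wins dominates both others in C(w,2) triples; summing gives 0 + 3 + 1 + 6 + 10 + 0 = 20 transitive triples.
Total triples C(6,3) = 20, so cyclic triples = 20 − 20 = 0.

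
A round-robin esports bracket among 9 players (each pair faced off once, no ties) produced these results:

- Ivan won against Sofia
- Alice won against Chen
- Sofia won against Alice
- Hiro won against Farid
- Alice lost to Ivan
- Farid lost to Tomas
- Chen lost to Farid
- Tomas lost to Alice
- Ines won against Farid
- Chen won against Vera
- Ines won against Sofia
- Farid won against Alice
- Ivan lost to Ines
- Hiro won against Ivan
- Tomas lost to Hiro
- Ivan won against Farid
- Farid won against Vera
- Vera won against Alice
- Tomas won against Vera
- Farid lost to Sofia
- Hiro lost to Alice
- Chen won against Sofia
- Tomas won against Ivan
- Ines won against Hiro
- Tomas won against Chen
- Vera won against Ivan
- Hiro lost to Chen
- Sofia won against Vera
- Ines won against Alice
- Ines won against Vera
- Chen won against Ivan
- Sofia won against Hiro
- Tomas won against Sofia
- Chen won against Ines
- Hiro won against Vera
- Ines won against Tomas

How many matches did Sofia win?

Sofia's results: beat Hiro, Farid, Alice, Vera; lost to Chen, Ines, Tomas, Ivan.
That is 4 wins.

4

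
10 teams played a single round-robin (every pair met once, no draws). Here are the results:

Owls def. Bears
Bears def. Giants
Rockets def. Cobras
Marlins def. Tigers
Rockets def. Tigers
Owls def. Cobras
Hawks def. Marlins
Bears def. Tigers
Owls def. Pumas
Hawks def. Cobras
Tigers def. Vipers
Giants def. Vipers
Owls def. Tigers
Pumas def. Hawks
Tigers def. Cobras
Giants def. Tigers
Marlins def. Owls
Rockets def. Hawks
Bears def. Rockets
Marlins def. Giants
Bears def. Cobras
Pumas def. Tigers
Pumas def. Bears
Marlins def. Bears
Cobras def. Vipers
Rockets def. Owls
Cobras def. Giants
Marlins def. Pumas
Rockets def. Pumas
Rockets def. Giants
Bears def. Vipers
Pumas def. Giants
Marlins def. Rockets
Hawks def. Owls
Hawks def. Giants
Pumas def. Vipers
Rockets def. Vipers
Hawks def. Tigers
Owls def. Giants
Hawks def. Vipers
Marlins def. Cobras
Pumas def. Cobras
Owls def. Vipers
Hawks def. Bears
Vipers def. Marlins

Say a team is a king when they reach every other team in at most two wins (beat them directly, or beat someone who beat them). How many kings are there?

6

Hawks reaches everyone (king).
Pumas reaches everyone (king).
Cobras cannot reach Hawks, Pumas, Bears, Rockets, Owls in two steps.
Marlins reaches everyone (king).
Bears reaches everyone (king).
Giants cannot reach Hawks, Pumas, Bears, Rockets, Owls in two steps.
Vipers cannot reach Hawks in two steps.
Tigers cannot reach Hawks, Pumas, Bears, Rockets, Owls in two steps.
Rockets reaches everyone (king).
Owls reaches everyone (king).
Kings: Hawks, Pumas, Marlins, Bears, Rockets, Owls — 6.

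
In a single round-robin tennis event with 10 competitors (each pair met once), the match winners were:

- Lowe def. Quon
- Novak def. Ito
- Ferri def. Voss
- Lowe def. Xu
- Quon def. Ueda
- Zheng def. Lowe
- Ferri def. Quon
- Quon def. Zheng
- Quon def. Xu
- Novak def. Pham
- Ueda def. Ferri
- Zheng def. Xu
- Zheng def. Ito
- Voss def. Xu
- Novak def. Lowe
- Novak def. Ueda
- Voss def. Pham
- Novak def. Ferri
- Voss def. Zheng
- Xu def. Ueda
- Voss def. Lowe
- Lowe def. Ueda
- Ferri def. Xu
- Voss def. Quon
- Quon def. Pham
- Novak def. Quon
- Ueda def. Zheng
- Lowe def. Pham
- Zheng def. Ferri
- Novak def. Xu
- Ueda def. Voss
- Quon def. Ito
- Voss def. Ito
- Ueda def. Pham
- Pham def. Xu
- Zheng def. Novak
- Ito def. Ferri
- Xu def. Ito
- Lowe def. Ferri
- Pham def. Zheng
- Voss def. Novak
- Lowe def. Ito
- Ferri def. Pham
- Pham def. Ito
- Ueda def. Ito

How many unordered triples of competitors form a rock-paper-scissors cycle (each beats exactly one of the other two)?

23

Win totals: Zheng 5, Ferri 4, Xu 2, Novak 7, Ito 1, Ueda 5, Voss 7, Lowe 6, Quon 5, Pham 3.
A competitor with w wins dominates both others in C(w,2) triples; summing gives 10 + 6 + 1 + 21 + 0 + 10 + 21 + 15 + 10 + 3 = 97 transitive triples.
Total triples C(10,3) = 120, so cyclic triples = 120 − 97 = 23.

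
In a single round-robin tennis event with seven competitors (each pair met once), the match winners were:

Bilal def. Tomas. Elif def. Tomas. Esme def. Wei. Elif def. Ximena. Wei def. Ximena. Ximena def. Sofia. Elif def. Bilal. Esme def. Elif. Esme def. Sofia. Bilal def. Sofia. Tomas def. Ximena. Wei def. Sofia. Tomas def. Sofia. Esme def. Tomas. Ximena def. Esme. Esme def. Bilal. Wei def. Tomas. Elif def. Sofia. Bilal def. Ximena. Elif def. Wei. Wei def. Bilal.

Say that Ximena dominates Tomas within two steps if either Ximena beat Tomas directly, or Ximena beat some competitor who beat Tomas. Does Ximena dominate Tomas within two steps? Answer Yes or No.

Ximena did not beat Tomas directly.
Ximena beat Sofia, Esme. Of those, Esme beat Tomas.

Yes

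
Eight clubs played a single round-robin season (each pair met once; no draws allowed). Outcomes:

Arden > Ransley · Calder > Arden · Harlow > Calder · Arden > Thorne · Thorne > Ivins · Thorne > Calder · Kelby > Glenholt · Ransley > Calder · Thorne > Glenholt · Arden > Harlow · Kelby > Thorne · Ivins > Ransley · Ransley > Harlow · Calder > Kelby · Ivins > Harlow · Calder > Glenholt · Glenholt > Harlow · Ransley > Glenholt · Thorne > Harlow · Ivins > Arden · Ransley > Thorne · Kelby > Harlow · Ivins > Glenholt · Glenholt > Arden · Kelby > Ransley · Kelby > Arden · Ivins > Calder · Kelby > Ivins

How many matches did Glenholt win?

Glenholt's results: beat Arden, Harlow; lost to Calder, Ransley, Thorne, Kelby, Ivins.
That is 2 wins.

2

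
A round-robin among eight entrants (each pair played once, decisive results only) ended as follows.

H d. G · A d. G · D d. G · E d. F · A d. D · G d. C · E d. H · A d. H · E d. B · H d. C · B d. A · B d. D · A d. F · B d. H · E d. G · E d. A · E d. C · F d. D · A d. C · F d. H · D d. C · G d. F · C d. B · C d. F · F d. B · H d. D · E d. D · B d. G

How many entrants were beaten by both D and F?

D beat: C, G.
F beat: B, D, H.
No one was beaten by both.

0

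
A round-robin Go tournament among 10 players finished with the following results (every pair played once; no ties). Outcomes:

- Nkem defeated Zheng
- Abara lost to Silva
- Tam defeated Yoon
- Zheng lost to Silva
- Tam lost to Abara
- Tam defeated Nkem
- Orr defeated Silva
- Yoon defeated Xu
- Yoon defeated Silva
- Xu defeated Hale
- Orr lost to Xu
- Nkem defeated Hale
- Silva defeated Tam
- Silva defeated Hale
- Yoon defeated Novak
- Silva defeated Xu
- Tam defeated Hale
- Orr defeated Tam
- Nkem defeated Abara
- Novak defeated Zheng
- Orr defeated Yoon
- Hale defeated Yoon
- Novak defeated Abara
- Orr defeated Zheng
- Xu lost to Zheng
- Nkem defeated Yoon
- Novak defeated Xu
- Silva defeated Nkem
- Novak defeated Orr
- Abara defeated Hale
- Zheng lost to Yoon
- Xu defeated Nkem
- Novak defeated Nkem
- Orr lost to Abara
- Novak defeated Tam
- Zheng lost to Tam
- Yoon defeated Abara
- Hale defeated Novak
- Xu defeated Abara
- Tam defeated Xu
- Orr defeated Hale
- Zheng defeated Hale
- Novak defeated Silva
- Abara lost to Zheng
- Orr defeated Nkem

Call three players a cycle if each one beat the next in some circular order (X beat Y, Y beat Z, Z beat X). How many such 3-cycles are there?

Win totals: Orr 6, Novak 7, Silva 6, Tam 5, Hale 2, Nkem 4, Zheng 3, Xu 4, Abara 3, Yoon 5.
A player with w wins dominates both others in C(w,2) triples; summing gives 15 + 21 + 15 + 10 + 1 + 6 + 3 + 6 + 3 + 10 = 90 transitive triples.
Total triples C(10,3) = 120, so cyclic triples = 120 − 90 = 30.

30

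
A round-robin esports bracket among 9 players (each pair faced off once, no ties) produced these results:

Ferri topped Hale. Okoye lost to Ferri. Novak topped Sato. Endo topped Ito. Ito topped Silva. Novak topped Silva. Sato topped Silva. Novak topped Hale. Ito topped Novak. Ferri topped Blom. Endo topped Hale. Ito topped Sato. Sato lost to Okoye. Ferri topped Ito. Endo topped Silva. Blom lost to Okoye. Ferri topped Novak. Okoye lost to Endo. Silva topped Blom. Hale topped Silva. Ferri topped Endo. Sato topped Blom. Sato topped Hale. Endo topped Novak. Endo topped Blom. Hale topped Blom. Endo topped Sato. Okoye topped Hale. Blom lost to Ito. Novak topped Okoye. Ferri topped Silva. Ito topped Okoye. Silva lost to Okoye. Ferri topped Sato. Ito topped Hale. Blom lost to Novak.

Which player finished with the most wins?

Win totals: Ito 6, Silva 1, Novak 5, Okoye 4, Ferri 8, Endo 7, Sato 3, Blom 0, Hale 2.
Ferri leads with 8 wins (next highest: 7).

Ferri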